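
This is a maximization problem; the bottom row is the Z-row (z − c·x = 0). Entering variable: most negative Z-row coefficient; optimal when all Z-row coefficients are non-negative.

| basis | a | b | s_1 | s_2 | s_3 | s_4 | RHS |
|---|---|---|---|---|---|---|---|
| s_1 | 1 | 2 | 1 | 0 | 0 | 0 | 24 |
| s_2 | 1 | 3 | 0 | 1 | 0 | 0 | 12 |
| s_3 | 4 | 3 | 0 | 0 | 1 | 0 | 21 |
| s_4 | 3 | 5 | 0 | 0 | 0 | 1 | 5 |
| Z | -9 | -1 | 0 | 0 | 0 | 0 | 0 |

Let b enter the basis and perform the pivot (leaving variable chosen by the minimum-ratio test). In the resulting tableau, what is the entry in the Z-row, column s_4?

Ratio test on column b — row 1: 24/2 = 12; row 2: 12/3 = 4; row 3: 21/3 = 7; row 4: 5/5 = 1. Minimum is 1 at row 4 (s_4 leaves); pivot element 5.
Divide row 4 by 5; eliminate column b from the other rows.
Z-row update in column s_4: 0 − (-1)·(1/5) = 1/5.

1/5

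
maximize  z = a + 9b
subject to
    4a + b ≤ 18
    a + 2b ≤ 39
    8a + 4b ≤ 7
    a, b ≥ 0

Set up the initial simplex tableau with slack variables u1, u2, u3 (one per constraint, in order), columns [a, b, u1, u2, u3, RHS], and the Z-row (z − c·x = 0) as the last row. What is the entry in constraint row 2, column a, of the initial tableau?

Constraint 2 has coefficient 1 on a.

1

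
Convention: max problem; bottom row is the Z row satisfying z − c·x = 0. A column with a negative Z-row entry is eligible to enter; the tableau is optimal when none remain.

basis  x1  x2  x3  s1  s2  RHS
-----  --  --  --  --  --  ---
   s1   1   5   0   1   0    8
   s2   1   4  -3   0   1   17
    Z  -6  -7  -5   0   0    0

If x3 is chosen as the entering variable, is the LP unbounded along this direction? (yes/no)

Every constraint-row entry in column x3 is ≤ 0, so increasing x3 is unbounded.

yes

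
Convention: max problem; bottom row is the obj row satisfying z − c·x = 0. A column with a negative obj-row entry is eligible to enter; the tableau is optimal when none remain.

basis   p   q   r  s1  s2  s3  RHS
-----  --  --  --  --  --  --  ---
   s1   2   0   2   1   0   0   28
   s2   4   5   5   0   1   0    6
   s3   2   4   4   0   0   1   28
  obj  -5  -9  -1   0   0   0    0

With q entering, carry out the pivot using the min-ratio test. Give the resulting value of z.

Ratio test on column q — row 1: entry 0 ≤ 0; row 2: 6/5 = 6/5; row 3: 28/4 = 7. Minimum is 6/5 at row 2 (s2 leaves); pivot element 5.
Pivot on row 2; the obj-row RHS becomes 0 − (-9)·(6/5) = 54/5.

54/5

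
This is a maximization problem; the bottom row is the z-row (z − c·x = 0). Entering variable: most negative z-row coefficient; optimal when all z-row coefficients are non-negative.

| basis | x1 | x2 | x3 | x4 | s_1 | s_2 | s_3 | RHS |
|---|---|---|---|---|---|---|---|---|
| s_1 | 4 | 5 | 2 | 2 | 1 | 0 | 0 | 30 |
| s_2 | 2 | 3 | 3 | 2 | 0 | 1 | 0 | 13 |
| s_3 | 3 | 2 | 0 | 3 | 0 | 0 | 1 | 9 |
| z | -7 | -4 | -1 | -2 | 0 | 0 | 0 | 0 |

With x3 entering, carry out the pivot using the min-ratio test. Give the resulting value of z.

Ratio test on column x3 — row 1: 30/2 = 15; row 2: 13/3 = 13/3; row 3: entry 0 ≤ 0. Minimum is 13/3 at row 2 (s_2 leaves); pivot element 3.
Pivot on row 2; the z-row RHS becomes 0 − (-1)·(13/3) = 13/3.

13/3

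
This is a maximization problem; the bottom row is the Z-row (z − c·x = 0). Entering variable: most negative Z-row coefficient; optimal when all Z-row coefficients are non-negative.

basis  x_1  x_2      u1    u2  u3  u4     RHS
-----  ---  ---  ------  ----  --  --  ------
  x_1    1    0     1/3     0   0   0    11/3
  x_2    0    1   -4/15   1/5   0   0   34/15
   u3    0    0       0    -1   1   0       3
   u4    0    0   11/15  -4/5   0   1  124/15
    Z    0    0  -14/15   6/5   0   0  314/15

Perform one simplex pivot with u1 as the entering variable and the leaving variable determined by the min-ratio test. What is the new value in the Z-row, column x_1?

14/5

Ratio test on column u1 — row 1: (11/3)/(1/3) = 11; row 2: entry -4/15 ≤ 0; row 3: entry 0 ≤ 0; row 4: (124/15)/(11/15) = 124/11. Minimum is 11 at row 1 (x_1 leaves); pivot element 1/3.
Divide row 1 by 1/3; eliminate column u1 from the other rows.
Z-row update in column x_1: 0 − (-14/15)·3 = 14/5.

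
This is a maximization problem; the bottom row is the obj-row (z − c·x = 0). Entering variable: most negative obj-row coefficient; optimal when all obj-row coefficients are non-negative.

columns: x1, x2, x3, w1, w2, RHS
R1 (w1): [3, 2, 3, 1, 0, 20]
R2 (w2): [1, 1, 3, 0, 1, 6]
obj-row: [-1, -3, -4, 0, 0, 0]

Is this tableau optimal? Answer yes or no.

The obj-row has a negative entry -4 in column x3, so it is not optimal.

no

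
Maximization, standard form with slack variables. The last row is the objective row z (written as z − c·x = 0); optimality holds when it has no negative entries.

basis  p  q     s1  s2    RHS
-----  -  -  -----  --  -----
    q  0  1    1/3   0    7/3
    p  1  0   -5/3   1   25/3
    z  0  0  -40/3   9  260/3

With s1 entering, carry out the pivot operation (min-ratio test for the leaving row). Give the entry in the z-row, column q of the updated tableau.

40

Ratio test on column s1 — row 1: (7/3)/(1/3) = 7; row 2: entry -5/3 ≤ 0. Minimum is 7 at row 1 (q leaves); pivot element 1/3.
Divide row 1 by 1/3; eliminate column s1 from the other rows.
z-row update in column q: 0 − (-40/3)·3 = 40.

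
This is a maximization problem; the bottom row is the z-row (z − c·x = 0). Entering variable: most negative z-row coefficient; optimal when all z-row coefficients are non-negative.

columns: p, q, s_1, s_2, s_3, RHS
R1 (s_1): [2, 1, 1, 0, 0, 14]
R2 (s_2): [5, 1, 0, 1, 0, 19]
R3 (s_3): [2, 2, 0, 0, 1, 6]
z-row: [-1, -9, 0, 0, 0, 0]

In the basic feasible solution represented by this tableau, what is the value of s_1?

s_1 is basic (row 1); its value is the RHS of that row, 14.

14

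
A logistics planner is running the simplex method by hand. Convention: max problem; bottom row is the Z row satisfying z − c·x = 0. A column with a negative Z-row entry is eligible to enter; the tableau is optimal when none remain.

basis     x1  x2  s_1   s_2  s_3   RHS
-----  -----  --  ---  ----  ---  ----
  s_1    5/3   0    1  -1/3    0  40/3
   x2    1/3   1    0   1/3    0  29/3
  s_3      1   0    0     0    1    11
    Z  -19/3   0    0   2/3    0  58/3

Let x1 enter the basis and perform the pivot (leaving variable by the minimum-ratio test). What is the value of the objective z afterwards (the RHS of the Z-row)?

70

Ratio test on column x1 — row 1: (40/3)/(5/3) = 8; row 2: (29/3)/(1/3) = 29; row 3: 11/1 = 11. Minimum is 8 at row 1 (s_1 leaves); pivot element 5/3.
Pivot on row 1; the Z-row RHS becomes 58/3 − (-19/3)·8 = 70.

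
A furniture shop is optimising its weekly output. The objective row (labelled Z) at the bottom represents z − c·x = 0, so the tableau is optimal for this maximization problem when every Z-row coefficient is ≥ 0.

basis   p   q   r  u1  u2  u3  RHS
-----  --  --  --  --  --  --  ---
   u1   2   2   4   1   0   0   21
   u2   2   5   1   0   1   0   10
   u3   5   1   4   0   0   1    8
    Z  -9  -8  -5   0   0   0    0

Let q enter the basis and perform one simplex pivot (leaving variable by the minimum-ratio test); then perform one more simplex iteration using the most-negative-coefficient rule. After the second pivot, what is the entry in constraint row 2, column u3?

Ratio test on column q — row 1: 21/2 = 21/2; row 2: 10/5 = 2; row 3: 8/1 = 8. Minimum is 2 at row 2 (u2 leaves); pivot element 5.
Divide row 2 by 5; eliminate column q from the other rows.
Second iteration: most negative Z-row entry is -29/5 in column p, so p enters.
Ratio test on column p — row 1: 17/(6/5) = 85/6; row 2: 2/(2/5) = 5; row 3: 6/(23/5) = 30/23. Minimum is 30/23 at row 3 (u3 leaves); pivot element 23/5.
Divide row 3 by 23/5; eliminate column p from the other rows.
After both pivots, the entry at constraint row 2, column u3 is -2/23.

-2/23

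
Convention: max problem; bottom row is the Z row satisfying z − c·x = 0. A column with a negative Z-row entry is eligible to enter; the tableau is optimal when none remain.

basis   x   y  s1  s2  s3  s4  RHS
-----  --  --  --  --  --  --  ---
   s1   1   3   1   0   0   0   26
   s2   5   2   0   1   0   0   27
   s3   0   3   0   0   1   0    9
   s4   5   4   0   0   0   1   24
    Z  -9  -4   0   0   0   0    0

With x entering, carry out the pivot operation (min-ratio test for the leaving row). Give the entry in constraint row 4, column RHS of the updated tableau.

Ratio test on column x — row 1: 26/1 = 26; row 2: 27/5 = 27/5; row 3: entry 0 ≤ 0; row 4: 24/5 = 24/5. Minimum is 24/5 at row 4 (s4 leaves); pivot element 5.
Divide row 4 by 5; eliminate column x from the other rows.
In the new row 4, the RHS entry is the old entry divided by the pivot: 24/5 = 24/5.

24/5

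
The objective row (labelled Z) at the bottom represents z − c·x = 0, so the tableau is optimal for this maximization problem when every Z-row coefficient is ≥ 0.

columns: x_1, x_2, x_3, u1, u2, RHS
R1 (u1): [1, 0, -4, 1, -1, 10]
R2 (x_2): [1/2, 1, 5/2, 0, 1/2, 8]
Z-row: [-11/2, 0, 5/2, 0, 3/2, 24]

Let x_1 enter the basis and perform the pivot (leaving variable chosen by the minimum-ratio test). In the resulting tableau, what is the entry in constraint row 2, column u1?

-1/2

Ratio test on column x_1 — row 1: 10/1 = 10; row 2: 8/(1/2) = 16. Minimum is 10 at row 1 (u1 leaves); pivot element 1.
Divide row 1 by 1; eliminate column x_1 from the other rows.
Row 2 update in column u1: 0 − (1/2)·1 = -1/2.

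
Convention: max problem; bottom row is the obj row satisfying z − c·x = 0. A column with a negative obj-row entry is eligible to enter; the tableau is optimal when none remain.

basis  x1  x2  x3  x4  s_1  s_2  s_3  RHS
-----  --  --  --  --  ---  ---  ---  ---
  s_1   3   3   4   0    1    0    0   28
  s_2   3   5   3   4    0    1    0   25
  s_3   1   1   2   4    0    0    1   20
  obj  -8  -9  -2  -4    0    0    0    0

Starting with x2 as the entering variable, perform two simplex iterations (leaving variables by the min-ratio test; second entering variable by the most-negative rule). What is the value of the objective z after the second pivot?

Ratio test on column x2 — row 1: 28/3 = 28/3; row 2: 25/5 = 5; row 3: 20/1 = 20. Minimum is 5 at row 2 (s_2 leaves); pivot element 5.
Pivot on row 2; the obj-row RHS becomes 0 − (-9)·5 = 45.
Next entering variable (most negative obj-row entry -13/5): x1.
Ratio test on column x1 — row 1: 13/(6/5) = 65/6; row 2: 5/(3/5) = 25/3; row 3: 15/(2/5) = 75/2. Minimum is 25/3 at row 2 (x2 leaves); pivot element 3/5.
After the second pivot the obj-row RHS is 45 − (-13/5)·(25/3) = 200/3.

200/3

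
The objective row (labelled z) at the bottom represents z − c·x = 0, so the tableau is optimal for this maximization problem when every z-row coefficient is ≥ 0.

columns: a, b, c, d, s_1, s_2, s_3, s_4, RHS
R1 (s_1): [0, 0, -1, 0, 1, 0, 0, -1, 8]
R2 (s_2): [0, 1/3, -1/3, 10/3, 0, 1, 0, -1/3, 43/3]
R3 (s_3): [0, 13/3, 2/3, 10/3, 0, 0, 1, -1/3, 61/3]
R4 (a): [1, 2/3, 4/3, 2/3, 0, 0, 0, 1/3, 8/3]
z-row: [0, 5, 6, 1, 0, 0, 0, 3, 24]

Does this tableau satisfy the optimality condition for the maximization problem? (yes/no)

Every z-row coefficient is ≥ 0, so the tableau is optimal.

yes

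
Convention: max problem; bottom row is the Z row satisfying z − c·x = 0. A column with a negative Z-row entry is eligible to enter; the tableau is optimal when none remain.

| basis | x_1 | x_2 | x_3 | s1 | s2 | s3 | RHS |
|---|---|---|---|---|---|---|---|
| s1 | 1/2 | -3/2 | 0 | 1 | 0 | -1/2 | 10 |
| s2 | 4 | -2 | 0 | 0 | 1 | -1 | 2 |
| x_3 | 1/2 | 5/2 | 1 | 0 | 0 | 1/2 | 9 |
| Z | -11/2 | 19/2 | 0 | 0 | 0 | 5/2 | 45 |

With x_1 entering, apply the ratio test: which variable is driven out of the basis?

Column x_1 entries and ratios — s1: 10/(1/2) = 20; s2: 2/4 = 1/2; x_3: 9/(1/2) = 18.
Smallest ratio is 1/2 in the row of s2, so s2 leaves.

s2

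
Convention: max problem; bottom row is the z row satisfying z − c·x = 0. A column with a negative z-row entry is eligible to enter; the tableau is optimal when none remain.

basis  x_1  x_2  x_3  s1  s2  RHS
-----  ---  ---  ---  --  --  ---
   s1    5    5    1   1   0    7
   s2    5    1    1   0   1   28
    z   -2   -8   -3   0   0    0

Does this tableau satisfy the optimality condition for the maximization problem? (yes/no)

The z-row has a negative entry -8 in column x_2, so it is not optimal.

no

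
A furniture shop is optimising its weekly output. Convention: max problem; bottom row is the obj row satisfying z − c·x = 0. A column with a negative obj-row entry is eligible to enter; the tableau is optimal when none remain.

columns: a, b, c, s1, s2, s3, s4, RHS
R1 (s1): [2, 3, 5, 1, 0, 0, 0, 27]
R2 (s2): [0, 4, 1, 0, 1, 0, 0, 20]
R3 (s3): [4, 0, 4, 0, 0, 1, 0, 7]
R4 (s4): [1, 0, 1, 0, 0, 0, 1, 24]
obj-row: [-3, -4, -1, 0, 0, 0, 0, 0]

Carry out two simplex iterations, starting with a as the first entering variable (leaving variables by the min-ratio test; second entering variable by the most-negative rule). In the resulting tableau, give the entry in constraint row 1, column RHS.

17/2

Ratio test on column a — row 1: 27/2 = 27/2; row 2: entry 0 ≤ 0; row 3: 7/4 = 7/4; row 4: 24/1 = 24. Minimum is 7/4 at row 3 (s3 leaves); pivot element 4.
Divide row 3 by 4; eliminate column a from the other rows.
Second iteration: most negative obj-row entry is -4 in column b, so b enters.
Ratio test on column b — row 1: (47/2)/3 = 47/6; row 2: 20/4 = 5; row 3: entry 0 ≤ 0; row 4: entry 0 ≤ 0. Minimum is 5 at row 2 (s2 leaves); pivot element 4.
Divide row 2 by 4; eliminate column b from the other rows.
After both pivots, the entry at constraint row 1, column RHS is 17/2.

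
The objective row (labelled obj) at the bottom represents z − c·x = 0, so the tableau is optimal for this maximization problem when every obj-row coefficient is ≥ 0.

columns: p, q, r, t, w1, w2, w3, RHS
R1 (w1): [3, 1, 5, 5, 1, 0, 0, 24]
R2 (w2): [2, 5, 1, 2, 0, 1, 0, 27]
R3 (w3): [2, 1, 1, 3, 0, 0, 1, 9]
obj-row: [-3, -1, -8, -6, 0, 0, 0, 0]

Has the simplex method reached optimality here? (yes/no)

The obj-row has a negative entry -8 in column r, so it is not optimal.

no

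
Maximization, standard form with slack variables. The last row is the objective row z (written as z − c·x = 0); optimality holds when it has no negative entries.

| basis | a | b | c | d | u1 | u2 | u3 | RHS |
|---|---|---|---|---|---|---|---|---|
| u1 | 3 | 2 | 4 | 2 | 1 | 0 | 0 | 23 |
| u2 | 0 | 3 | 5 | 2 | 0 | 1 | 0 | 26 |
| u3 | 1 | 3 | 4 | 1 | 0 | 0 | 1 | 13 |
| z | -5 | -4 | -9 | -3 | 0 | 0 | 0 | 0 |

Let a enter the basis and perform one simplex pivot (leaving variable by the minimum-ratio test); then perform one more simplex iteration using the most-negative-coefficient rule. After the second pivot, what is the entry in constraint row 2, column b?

-11/8

Ratio test on column a — row 1: 23/3 = 23/3; row 2: entry 0 ≤ 0; row 3: 13/1 = 13. Minimum is 23/3 at row 1 (u1 leaves); pivot element 3.
Divide row 1 by 3; eliminate column a from the other rows.
Second iteration: most negative z-row entry is -7/3 in column c, so c enters.
Ratio test on column c — row 1: (23/3)/(4/3) = 23/4; row 2: 26/5 = 26/5; row 3: (16/3)/(8/3) = 2. Minimum is 2 at row 3 (u3 leaves); pivot element 8/3.
Divide row 3 by 8/3; eliminate column c from the other rows.
After both pivots, the entry at constraint row 2, column b is -11/8.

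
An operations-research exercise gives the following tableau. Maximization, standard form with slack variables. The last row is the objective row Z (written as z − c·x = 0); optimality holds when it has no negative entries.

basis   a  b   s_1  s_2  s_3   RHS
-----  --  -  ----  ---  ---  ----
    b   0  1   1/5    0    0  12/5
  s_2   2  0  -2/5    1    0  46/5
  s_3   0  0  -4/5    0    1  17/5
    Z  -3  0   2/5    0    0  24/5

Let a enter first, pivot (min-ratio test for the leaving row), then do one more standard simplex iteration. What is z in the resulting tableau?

21

Ratio test on column a — row 1: entry 0 ≤ 0; row 2: (46/5)/2 = 23/5; row 3: entry 0 ≤ 0. Minimum is 23/5 at row 2 (s_2 leaves); pivot element 2.
Pivot on row 2; the Z-row RHS becomes 24/5 − (-3)·(23/5) = 93/5.
Next entering variable (most negative Z-row entry -1/5): s_1.
Ratio test on column s_1 — row 1: (12/5)/(1/5) = 12; row 2: entry -1/5 ≤ 0; row 3: entry -4/5 ≤ 0. Minimum is 12 at row 1 (b leaves); pivot element 1/5.
After the second pivot the Z-row RHS is 93/5 − (-1/5)·12 = 21.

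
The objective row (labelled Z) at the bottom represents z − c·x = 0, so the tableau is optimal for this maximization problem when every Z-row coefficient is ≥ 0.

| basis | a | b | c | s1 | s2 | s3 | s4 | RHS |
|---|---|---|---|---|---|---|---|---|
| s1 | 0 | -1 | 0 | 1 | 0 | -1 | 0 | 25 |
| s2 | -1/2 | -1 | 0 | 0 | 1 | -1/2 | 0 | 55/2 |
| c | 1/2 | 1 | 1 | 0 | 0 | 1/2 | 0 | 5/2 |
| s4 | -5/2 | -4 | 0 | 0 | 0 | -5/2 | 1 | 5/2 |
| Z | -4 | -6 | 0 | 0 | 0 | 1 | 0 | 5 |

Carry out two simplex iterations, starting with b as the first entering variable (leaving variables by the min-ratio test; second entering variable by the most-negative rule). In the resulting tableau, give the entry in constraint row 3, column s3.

1

Ratio test on column b — row 1: entry -1 ≤ 0; row 2: entry -1 ≤ 0; row 3: (5/2)/1 = 5/2; row 4: entry -4 ≤ 0. Minimum is 5/2 at row 3 (c leaves); pivot element 1.
Divide row 3 by 1; eliminate column b from the other rows.
Second iteration: most negative Z-row entry is -1 in column a, so a enters.
Ratio test on column a — row 1: (55/2)/(1/2) = 55; row 2: entry 0 ≤ 0; row 3: (5/2)/(1/2) = 5; row 4: entry -1/2 ≤ 0. Minimum is 5 at row 3 (b leaves); pivot element 1/2.
Divide row 3 by 1/2; eliminate column a from the other rows.
After both pivots, the entry at constraint row 3, column s3 is 1.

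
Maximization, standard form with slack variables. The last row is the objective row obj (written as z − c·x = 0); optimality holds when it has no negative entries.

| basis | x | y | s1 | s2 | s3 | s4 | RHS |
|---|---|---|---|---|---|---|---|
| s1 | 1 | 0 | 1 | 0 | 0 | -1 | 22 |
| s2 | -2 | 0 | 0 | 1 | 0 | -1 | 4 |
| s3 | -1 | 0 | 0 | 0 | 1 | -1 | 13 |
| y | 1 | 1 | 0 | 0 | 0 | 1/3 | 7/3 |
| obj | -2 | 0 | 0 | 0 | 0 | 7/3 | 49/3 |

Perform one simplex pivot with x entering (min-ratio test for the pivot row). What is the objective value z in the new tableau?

21

Ratio test on column x — row 1: 22/1 = 22; row 2: entry -2 ≤ 0; row 3: entry -1 ≤ 0; row 4: (7/3)/1 = 7/3. Minimum is 7/3 at row 4 (y leaves); pivot element 1.
Pivot on row 4; the obj-row RHS becomes 49/3 − (-2)·(7/3) = 21.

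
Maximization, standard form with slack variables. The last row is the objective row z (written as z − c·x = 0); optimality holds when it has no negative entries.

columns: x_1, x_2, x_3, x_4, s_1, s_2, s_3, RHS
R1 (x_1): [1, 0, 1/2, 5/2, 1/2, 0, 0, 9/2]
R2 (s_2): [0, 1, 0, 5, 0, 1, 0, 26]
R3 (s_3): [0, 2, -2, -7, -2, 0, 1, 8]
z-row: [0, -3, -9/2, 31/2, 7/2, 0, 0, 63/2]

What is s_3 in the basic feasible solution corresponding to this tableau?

8

s_3 is basic (row 3); its value is the RHS of that row, 8.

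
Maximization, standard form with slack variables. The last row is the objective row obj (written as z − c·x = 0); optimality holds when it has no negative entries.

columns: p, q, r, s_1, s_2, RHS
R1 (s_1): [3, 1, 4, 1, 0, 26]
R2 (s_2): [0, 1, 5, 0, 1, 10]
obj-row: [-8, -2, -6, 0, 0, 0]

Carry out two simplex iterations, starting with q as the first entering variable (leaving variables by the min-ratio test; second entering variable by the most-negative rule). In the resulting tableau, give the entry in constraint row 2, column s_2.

Ratio test on column q — row 1: 26/1 = 26; row 2: 10/1 = 10. Minimum is 10 at row 2 (s_2 leaves); pivot element 1.
Divide row 2 by 1; eliminate column q from the other rows.
Second iteration: most negative obj-row entry is -8 in column p, so p enters.
Ratio test on column p — row 1: 16/3 = 16/3; row 2: entry 0 ≤ 0. Minimum is 16/3 at row 1 (s_1 leaves); pivot element 3.
Divide row 1 by 3; eliminate column p from the other rows.
After both pivots, the entry at constraint row 2, column s_2 is 1.

1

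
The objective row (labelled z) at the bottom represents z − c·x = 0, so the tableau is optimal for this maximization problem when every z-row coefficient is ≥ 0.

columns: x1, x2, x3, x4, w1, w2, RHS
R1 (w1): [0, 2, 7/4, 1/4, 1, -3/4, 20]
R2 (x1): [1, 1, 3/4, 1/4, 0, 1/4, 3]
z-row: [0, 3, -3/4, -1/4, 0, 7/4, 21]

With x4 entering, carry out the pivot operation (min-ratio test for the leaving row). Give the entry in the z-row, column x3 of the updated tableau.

0

Ratio test on column x4 — row 1: 20/(1/4) = 80; row 2: 3/(1/4) = 12. Minimum is 12 at row 2 (x1 leaves); pivot element 1/4.
Divide row 2 by 1/4; eliminate column x4 from the other rows.
z-row update in column x3: -3/4 − (-1/4)·3 = 0.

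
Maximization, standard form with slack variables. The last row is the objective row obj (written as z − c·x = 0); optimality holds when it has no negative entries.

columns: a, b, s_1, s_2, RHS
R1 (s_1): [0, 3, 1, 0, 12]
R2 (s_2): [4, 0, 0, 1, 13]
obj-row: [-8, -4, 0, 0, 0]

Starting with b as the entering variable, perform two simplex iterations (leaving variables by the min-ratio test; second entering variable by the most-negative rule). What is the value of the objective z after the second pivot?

42

Ratio test on column b — row 1: 12/3 = 4; row 2: entry 0 ≤ 0. Minimum is 4 at row 1 (s_1 leaves); pivot element 3.
Pivot on row 1; the obj-row RHS becomes 0 − (-4)·4 = 16.
Next entering variable (most negative obj-row entry -8): a.
Ratio test on column a — row 1: entry 0 ≤ 0; row 2: 13/4 = 13/4. Minimum is 13/4 at row 2 (s_2 leaves); pivot element 4.
After the second pivot the obj-row RHS is 16 − (-8)·(13/4) = 42.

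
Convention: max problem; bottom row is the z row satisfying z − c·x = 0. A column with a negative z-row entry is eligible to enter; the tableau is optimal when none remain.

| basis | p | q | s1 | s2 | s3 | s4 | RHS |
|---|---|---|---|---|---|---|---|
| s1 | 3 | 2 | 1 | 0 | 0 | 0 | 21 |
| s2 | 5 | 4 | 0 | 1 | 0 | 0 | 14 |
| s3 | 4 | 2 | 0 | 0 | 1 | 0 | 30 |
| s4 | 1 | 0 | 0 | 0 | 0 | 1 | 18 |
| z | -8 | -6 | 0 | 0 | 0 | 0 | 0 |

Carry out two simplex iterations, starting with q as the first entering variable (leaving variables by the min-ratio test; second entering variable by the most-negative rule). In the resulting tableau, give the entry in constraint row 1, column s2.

-3/5

Ratio test on column q — row 1: 21/2 = 21/2; row 2: 14/4 = 7/2; row 3: 30/2 = 15; row 4: entry 0 ≤ 0. Minimum is 7/2 at row 2 (s2 leaves); pivot element 4.
Divide row 2 by 4; eliminate column q from the other rows.
Second iteration: most negative z-row entry is -1/2 in column p, so p enters.
Ratio test on column p — row 1: 14/(1/2) = 28; row 2: (7/2)/(5/4) = 14/5; row 3: 23/(3/2) = 46/3; row 4: 18/1 = 18. Minimum is 14/5 at row 2 (q leaves); pivot element 5/4.
Divide row 2 by 5/4; eliminate column p from the other rows.
After both pivots, the entry at constraint row 1, column s2 is -3/5.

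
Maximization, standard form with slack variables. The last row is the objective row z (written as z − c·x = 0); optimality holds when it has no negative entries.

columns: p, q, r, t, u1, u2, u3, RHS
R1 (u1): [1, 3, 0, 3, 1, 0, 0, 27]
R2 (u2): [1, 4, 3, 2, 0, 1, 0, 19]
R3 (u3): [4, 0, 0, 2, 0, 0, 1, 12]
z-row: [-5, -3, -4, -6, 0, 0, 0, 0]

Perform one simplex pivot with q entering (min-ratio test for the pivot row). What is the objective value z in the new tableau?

Ratio test on column q — row 1: 27/3 = 9; row 2: 19/4 = 19/4; row 3: entry 0 ≤ 0. Minimum is 19/4 at row 2 (u2 leaves); pivot element 4.
Pivot on row 2; the z-row RHS becomes 0 − (-3)·(19/4) = 57/4.

57/4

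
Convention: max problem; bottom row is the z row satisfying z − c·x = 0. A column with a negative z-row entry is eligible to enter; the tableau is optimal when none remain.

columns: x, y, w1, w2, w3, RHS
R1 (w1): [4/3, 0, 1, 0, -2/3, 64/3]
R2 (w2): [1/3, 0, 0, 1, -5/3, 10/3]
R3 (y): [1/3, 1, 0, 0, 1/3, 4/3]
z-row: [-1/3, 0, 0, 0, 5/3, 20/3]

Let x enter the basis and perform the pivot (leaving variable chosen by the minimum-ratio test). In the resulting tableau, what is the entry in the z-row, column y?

Ratio test on column x — row 1: (64/3)/(4/3) = 16; row 2: (10/3)/(1/3) = 10; row 3: (4/3)/(1/3) = 4. Minimum is 4 at row 3 (y leaves); pivot element 1/3.
Divide row 3 by 1/3; eliminate column x from the other rows.
z-row update in column y: 0 − (-1/3)·3 = 1.

1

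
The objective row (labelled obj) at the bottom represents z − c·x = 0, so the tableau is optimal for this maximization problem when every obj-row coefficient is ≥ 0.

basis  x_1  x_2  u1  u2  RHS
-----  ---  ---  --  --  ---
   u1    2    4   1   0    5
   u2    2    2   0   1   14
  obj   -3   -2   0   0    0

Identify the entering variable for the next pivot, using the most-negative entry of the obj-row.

Negative obj-row entries: x_1: -3, x_2: -2.
The most negative is -3 in column x_1, so x_1 enters.

x_1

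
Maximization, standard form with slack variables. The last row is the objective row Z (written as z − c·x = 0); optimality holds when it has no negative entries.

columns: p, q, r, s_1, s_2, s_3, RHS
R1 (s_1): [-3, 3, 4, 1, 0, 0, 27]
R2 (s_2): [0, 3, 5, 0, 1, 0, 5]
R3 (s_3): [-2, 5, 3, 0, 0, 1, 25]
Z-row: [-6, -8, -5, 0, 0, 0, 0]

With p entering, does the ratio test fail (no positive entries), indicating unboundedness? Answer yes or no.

Every constraint-row entry in column p is ≤ 0, so increasing p is unbounded.

yes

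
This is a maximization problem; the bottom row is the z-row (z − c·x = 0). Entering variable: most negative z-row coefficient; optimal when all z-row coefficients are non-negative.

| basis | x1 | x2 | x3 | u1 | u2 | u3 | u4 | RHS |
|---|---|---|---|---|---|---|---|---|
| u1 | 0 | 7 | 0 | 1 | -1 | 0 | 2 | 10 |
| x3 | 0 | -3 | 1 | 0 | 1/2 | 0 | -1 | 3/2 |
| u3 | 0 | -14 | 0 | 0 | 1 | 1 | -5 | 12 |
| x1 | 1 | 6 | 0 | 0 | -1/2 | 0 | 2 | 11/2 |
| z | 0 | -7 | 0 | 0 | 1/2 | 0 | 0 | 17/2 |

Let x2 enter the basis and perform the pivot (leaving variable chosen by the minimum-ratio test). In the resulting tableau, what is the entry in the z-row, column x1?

7/6

Ratio test on column x2 — row 1: 10/7 = 10/7; row 2: entry -3 ≤ 0; row 3: entry -14 ≤ 0; row 4: (11/2)/6 = 11/12. Minimum is 11/12 at row 4 (x1 leaves); pivot element 6.
Divide row 4 by 6; eliminate column x2 from the other rows.
z-row update in column x1: 0 − (-7)·(1/6) = 7/6.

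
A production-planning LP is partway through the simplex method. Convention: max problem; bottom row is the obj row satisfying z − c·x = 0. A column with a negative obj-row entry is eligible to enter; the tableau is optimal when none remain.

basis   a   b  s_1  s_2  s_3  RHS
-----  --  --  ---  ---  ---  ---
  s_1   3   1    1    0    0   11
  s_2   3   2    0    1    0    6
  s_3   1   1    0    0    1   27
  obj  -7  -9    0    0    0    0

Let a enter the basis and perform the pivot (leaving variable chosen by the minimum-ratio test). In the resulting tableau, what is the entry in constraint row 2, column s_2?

1/3

Ratio test on column a — row 1: 11/3 = 11/3; row 2: 6/3 = 2; row 3: 27/1 = 27. Minimum is 2 at row 2 (s_2 leaves); pivot element 3.
Divide row 2 by 3; eliminate column a from the other rows.
In the new row 2, the s_2 entry is the old entry divided by the pivot: 1/3 = 1/3.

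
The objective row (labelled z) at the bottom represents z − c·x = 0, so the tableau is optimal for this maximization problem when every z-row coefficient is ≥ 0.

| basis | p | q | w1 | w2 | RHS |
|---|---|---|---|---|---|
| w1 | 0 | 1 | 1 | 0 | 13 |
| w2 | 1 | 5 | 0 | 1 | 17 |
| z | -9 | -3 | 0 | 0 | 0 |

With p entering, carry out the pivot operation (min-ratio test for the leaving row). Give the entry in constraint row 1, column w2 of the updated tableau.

Ratio test on column p — row 1: entry 0 ≤ 0; row 2: 17/1 = 17. Minimum is 17 at row 2 (w2 leaves); pivot element 1.
Divide row 2 by 1; eliminate column p from the other rows.
Row 1 update in column w2: 0 − 0·1 = 0.

0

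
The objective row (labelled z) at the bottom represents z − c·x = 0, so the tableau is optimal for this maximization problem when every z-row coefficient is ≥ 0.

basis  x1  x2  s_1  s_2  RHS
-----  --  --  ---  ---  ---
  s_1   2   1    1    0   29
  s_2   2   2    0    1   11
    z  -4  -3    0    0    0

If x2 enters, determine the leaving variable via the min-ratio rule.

s_2

Column x2 entries and ratios — s_1: 29/1 = 29; s_2: 11/2 = 11/2.
Smallest ratio is 11/2 in the row of s_2, so s_2 leaves.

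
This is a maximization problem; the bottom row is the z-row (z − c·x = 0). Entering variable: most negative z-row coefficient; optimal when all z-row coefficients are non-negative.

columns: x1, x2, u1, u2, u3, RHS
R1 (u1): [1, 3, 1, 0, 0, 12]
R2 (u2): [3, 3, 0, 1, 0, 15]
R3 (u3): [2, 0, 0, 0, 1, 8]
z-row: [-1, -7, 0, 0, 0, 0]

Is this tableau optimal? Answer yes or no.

The z-row has a negative entry -7 in column x2, so it is not optimal.

no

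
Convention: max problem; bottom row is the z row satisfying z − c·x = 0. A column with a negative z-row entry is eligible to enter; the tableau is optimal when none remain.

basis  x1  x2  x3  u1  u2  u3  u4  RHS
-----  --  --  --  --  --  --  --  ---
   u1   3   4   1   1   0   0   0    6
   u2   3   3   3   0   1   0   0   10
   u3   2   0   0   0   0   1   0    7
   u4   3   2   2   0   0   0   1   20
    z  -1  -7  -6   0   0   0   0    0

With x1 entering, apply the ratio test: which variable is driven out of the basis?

u1

Column x1 entries and ratios — u1: 6/3 = 2; u2: 10/3 = 10/3; u3: 7/2 = 7/2; u4: 20/3 = 20/3.
Smallest ratio is 2 in the row of u1, so u1 leaves.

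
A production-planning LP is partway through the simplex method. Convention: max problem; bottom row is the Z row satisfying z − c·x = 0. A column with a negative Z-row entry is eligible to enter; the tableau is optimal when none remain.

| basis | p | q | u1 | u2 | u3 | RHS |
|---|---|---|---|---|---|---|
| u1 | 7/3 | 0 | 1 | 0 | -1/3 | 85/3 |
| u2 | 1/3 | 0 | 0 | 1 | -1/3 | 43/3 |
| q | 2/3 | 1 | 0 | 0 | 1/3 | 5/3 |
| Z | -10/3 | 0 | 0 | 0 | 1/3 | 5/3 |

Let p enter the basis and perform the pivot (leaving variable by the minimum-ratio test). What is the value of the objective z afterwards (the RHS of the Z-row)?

Ratio test on column p — row 1: (85/3)/(7/3) = 85/7; row 2: (43/3)/(1/3) = 43; row 3: (5/3)/(2/3) = 5/2. Minimum is 5/2 at row 3 (q leaves); pivot element 2/3.
Pivot on row 3; the Z-row RHS becomes 5/3 − (-10/3)·(5/2) = 10.

10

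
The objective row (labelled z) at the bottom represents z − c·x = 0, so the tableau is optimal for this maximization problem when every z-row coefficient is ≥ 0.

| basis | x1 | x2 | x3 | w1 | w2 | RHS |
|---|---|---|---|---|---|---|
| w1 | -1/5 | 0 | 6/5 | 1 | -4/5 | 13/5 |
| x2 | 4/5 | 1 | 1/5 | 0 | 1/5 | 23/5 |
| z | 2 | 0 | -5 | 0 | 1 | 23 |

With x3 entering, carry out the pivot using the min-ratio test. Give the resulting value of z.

203/6

Ratio test on column x3 — row 1: (13/5)/(6/5) = 13/6; row 2: (23/5)/(1/5) = 23. Minimum is 13/6 at row 1 (w1 leaves); pivot element 6/5.
Pivot on row 1; the z-row RHS becomes 23 − (-5)·(13/6) = 203/6.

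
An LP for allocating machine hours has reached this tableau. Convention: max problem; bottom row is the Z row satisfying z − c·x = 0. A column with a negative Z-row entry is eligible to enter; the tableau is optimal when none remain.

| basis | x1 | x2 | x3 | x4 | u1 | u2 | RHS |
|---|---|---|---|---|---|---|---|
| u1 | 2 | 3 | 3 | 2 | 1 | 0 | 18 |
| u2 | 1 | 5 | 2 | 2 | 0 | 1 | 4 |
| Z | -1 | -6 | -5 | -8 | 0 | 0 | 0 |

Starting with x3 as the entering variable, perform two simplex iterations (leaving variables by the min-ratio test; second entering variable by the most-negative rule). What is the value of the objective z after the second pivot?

16

Ratio test on column x3 — row 1: 18/3 = 6; row 2: 4/2 = 2. Minimum is 2 at row 2 (u2 leaves); pivot element 2.
Pivot on row 2; the Z-row RHS becomes 0 − (-5)·2 = 10.
Next entering variable (most negative Z-row entry -3): x4.
Ratio test on column x4 — row 1: entry -1 ≤ 0; row 2: 2/1 = 2. Minimum is 2 at row 2 (x3 leaves); pivot element 1.
After the second pivot the Z-row RHS is 10 − (-3)·2 = 16.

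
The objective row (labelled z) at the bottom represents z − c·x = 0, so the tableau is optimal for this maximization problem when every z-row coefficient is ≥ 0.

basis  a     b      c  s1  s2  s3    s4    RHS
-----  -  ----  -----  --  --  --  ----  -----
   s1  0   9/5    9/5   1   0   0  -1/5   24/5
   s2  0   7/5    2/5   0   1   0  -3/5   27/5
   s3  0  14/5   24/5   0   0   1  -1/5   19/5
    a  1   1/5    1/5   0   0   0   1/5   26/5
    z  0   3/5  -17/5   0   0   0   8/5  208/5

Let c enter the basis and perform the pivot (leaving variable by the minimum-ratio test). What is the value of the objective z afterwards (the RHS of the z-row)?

1063/24

Ratio test on column c — row 1: (24/5)/(9/5) = 8/3; row 2: (27/5)/(2/5) = 27/2; row 3: (19/5)/(24/5) = 19/24; row 4: (26/5)/(1/5) = 26. Minimum is 19/24 at row 3 (s3 leaves); pivot element 24/5.
Pivot on row 3; the z-row RHS becomes 208/5 − (-17/5)·(19/24) = 1063/24.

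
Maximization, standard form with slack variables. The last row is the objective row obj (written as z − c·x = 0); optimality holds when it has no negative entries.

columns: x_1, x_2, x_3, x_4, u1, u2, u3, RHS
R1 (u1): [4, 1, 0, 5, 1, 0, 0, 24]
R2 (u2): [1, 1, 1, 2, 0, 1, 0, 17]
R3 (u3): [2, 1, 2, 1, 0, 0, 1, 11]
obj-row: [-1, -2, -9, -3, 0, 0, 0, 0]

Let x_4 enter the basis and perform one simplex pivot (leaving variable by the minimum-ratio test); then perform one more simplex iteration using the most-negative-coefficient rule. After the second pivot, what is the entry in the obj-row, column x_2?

Ratio test on column x_4 — row 1: 24/5 = 24/5; row 2: 17/2 = 17/2; row 3: 11/1 = 11. Minimum is 24/5 at row 1 (u1 leaves); pivot element 5.
Divide row 1 by 5; eliminate column x_4 from the other rows.
Second iteration: most negative obj-row entry is -9 in column x_3, so x_3 enters.
Ratio test on column x_3 — row 1: entry 0 ≤ 0; row 2: (37/5)/1 = 37/5; row 3: (31/5)/2 = 31/10. Minimum is 31/10 at row 3 (u3 leaves); pivot element 2.
Divide row 3 by 2; eliminate column x_3 from the other rows.
After both pivots, the entry at the obj-row, column x_2 is 11/5.

11/5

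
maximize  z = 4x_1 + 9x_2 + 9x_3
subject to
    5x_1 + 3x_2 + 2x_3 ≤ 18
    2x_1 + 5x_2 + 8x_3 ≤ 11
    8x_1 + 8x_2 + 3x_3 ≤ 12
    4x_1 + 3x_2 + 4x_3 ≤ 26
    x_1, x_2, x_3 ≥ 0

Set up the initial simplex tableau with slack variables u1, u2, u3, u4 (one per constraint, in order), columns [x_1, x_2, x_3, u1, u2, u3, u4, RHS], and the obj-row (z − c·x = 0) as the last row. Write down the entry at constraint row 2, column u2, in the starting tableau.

1

Slack u2 belongs to constraint 2; its column is the unit vector e_2, so the entry in row 2 is 1.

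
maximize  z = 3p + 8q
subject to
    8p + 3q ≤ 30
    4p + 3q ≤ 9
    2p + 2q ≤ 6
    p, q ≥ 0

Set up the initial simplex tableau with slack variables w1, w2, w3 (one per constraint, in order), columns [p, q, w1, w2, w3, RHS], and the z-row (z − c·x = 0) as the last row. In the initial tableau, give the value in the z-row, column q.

-8

The z-row carries the negated objective coefficients: the q entry is -8.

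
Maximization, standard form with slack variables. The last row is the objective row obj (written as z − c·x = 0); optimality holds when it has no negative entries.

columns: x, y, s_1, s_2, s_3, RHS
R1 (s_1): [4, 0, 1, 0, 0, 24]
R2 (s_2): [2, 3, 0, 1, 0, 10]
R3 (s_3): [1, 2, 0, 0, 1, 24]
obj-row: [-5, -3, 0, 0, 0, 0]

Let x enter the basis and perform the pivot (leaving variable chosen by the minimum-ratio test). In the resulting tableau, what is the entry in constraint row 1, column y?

-6

Ratio test on column x — row 1: 24/4 = 6; row 2: 10/2 = 5; row 3: 24/1 = 24. Minimum is 5 at row 2 (s_2 leaves); pivot element 2.
Divide row 2 by 2; eliminate column x from the other rows.
Row 1 update in column y: 0 − 4·(3/2) = -6.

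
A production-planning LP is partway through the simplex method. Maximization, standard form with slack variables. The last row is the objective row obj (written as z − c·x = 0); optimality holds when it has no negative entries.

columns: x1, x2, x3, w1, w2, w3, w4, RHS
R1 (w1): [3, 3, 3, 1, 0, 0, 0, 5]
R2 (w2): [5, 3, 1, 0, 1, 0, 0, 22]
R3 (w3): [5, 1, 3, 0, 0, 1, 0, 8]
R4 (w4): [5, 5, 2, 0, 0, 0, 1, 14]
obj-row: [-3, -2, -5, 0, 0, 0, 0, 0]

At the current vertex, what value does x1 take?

x1 is not in the basis, so in the current basic feasible solution x1 = 0.

0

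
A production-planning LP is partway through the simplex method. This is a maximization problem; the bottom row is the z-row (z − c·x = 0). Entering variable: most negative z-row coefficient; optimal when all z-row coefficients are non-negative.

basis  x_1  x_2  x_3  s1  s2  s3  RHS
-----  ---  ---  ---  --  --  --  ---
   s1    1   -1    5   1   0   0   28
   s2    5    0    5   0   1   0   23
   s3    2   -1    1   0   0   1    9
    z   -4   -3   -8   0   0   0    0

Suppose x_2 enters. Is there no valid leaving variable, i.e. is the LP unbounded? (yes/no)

Every constraint-row entry in column x_2 is ≤ 0, so increasing x_2 is unbounded.

yes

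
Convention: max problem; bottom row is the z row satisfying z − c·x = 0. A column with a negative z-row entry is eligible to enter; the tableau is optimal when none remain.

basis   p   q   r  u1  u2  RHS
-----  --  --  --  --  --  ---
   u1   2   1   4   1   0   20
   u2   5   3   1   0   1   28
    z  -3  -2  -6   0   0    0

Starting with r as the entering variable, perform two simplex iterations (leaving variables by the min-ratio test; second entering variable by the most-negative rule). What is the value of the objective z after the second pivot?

Ratio test on column r — row 1: 20/4 = 5; row 2: 28/1 = 28. Minimum is 5 at row 1 (u1 leaves); pivot element 4.
Pivot on row 1; the z-row RHS becomes 0 − (-6)·5 = 30.
Next entering variable (most negative z-row entry -1/2): q.
Ratio test on column q — row 1: 5/(1/4) = 20; row 2: 23/(11/4) = 92/11. Minimum is 92/11 at row 2 (u2 leaves); pivot element 11/4.
After the second pivot the z-row RHS is 30 − (-1/2)·(92/11) = 376/11.

376/11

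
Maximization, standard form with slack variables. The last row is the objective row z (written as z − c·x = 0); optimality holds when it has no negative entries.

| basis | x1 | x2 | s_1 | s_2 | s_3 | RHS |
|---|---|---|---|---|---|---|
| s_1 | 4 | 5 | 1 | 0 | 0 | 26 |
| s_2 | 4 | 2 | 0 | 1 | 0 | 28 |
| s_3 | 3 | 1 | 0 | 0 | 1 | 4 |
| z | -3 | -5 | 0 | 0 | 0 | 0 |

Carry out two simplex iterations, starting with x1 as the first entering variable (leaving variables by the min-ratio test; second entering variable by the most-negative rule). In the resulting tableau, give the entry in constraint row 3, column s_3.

1

Ratio test on column x1 — row 1: 26/4 = 13/2; row 2: 28/4 = 7; row 3: 4/3 = 4/3. Minimum is 4/3 at row 3 (s_3 leaves); pivot element 3.
Divide row 3 by 3; eliminate column x1 from the other rows.
Second iteration: most negative z-row entry is -4 in column x2, so x2 enters.
Ratio test on column x2 — row 1: (62/3)/(11/3) = 62/11; row 2: (68/3)/(2/3) = 34; row 3: (4/3)/(1/3) = 4. Minimum is 4 at row 3 (x1 leaves); pivot element 1/3.
Divide row 3 by 1/3; eliminate column x2 from the other rows.
After both pivots, the entry at constraint row 3, column s_3 is 1.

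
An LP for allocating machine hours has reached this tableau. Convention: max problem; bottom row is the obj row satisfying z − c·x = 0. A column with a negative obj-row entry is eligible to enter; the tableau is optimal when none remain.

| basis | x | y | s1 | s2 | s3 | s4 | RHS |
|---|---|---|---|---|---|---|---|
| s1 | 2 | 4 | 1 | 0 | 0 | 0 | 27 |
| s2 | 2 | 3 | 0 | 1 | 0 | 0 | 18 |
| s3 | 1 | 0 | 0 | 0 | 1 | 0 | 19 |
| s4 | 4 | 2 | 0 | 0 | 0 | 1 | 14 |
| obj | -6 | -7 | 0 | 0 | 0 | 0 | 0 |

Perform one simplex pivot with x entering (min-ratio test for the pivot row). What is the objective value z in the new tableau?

Ratio test on column x — row 1: 27/2 = 27/2; row 2: 18/2 = 9; row 3: 19/1 = 19; row 4: 14/4 = 7/2. Minimum is 7/2 at row 4 (s4 leaves); pivot element 4.
Pivot on row 4; the obj-row RHS becomes 0 − (-6)·(7/2) = 21.

21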